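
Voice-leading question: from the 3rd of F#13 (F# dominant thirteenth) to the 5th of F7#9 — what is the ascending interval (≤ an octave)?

F#13 (F# dominant thirteenth) has A# as its 3rd, and F7#9 has C as its 5th.
3 letter names make it a third; at 2 semitones (a whole step narrower than major) the quality is diminished.

diminished 3rd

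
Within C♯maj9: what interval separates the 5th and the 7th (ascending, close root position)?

Spelling the chord: C♯ E♯ G♯ B♯ D♯.
That puts G♯ below B♯.
Counting 3 letters and 4 half steps from G♯ gives a major third.

major third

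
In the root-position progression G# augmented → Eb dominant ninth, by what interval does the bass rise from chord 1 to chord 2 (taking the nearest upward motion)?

diminished 6th

The roots are G# and Eb.
6 letter names make it a sixth; at 7 semitones (a whole step narrower than major) the quality is diminished.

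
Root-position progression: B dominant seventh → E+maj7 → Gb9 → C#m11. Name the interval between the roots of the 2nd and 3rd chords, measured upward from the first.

The roots are E and Gb.
3 letter names make it a third; at 2 semitones (a whole step narrower than major) the quality is diminished.

diminished third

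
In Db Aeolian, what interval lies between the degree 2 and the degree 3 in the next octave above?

Spelling Db Aeolian: Db Eb Fb Gb Ab Bbb Cb.
So we need the interval from Eb up to Fb.
Eb up to Fb is 13 semitones, a half step narrower than a major ninth, so the interval is minor.

m9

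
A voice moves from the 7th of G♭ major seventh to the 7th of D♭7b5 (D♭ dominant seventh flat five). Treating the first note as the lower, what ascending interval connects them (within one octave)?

G♭ major seventh has F as its 7th, and D♭7b5 (D♭ dominant seventh flat five) has C♭ as its 7th.
5 letter names make it a fifth; at 6 semitones (a half step narrower than perfect) the quality is diminished.

diminished fifth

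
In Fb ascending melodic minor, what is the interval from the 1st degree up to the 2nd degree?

major 2nd

Fb melodic minor: Fb Gb Abb Bbb Cb Db Eb.
So we need the interval from Fb up to Gb.
Counting 2 letters and 2 half steps from Fb gives a major second.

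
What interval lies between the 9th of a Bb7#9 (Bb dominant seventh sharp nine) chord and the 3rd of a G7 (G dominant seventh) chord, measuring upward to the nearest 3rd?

m7

Bb7#9 (Bb dominant seventh sharp nine) has C# as its 9th, and G7 (G dominant seventh) has B as its 3rd.
C# up to B is 10 semitones, a half step narrower than a major seventh, so the interval is minor.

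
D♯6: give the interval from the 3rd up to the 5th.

minor 3rd

D♯6 (D♯ major sixth): D♯ F𝄪 A♯ B♯.
3rd = F𝄪; 5th = A♯.
3 letter names make it a third; at 3 semitones (a half step narrower than major) the quality is minor.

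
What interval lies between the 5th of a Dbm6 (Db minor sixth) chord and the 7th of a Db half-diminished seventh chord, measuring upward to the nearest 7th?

m3

Dbm6 (Db minor sixth) has Ab as its 5th, and Db half-diminished seventh has Cb as its 7th.
3 letter names make it a third; at 3 semitones (a half step narrower than major) the quality is minor.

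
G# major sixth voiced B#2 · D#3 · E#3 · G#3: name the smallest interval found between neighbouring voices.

Adjacent intervals: B#2→D#3 = minor third; D#3→E#3 = major second; E#3→G#3 = minor third.
The smallest is D#3 to E#3, a major second (2 semitones).

major second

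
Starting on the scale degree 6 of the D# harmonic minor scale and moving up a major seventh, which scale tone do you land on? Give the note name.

The scale is D# E# F# G# A# B C##.
The scale degree 6 is B; a major seventh above that is A# — scale degree 5.

A#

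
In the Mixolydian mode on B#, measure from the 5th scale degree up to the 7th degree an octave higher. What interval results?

m10

The scale runs B# C## D## E# F## G## A#.
The 5th scale degree is F## and the scale degree 7 (up an octave) is A#.
From F## to A#: 15 semitones over a tenth = minor.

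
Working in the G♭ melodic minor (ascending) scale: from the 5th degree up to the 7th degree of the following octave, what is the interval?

Spelling the G♭ melodic minor (ascending) scale: G♭ A♭ B𝄫 C♭ D♭ E♭ F.
So we need the interval from D♭ up to F.
From D♭ to F is 16 semitones, exactly the major tenth.

major tenth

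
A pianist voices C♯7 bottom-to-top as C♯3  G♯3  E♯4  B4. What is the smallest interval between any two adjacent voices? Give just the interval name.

diminished fifth

Adjacent intervals: C♯3→G♯3 = perfect fifth; G♯3→E♯4 = major sixth; E♯4→B4 = diminished fifth.
The smallest is E♯4 to B4, a diminished fifth (6 semitones).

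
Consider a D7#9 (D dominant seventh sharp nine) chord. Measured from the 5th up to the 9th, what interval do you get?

Spelling the chord: D, F#, A, C, E#.
So we need the interval from A up to E#.
From A to E#: 8 semitones over a fifth = augmented.

augmented fifth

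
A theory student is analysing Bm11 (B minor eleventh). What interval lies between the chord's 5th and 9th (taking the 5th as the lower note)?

B minor eleventh: B, D, F#, A, C#, E.
5th = F#; 9th = C#.
F# up to C# spans 5 letter names and 7 semitones — a perfect fifth.

perfect fifth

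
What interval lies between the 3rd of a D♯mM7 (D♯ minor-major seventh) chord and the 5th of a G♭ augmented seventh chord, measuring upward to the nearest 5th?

The 3rd of D♯mM7 (D♯ minor-major seventh) is F♯; the 5th of G♭ augmented seventh is D.
From F♯ to D: 8 semitones over a sixth = minor.

minor sixth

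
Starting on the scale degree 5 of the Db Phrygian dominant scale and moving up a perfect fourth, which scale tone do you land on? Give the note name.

The scale is Db Ebb F Gb Ab Bbb Cb.
The scale degree 5 is Ab; a perfect fourth above that is Db — scale degree 1.

Db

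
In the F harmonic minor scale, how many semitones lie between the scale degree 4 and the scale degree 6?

3

The scale is F G Ab Bb C Db E.
Bb up to Db is a minor third — 3 semitones.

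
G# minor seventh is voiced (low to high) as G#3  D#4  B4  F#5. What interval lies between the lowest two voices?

perfect fifth

Those voices are G#3 and D#4.
G# up to D# spans 5 letter names and 7 semitones — a perfect fifth.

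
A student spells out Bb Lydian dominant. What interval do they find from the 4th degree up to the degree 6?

minor third

Bb lydian dominant: Bb C D E F G Ab.
That puts E below G.
3 letter names make it a third; at 3 semitones (a half step narrower than major) the quality is minor.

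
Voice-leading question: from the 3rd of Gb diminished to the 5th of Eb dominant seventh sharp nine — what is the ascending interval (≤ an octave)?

The 3rd of Gb diminished is Bbb; the 5th of Eb dominant seventh sharp nine is Bb.
From Bbb to Bb: 1 semitone over a unison = augmented.

augmented 1st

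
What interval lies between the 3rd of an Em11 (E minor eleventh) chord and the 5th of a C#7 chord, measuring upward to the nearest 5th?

The 3rd of Em11 (E minor eleventh) is G; the 5th of C#7 is G#.
From G to G#: 1 semitone over a unison = augmented.

augmented unison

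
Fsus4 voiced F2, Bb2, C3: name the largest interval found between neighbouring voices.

perfect fourth

Adjacent intervals: F2→Bb2 = perfect fourth; Bb2→C3 = major second.
The largest is F2 to Bb2, a perfect fourth (5 semitones).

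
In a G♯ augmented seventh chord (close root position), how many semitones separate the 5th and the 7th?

Spelling the chord: G♯, B♯, D𝄪, F♯.
D𝄪 to F♯ is a diminished third: 2 semitones.

2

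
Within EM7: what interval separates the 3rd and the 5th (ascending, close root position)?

minor 3rd

The chord tones of E major seventh are E G# B D#.
So we need the interval from G# up to B.
G# up to B is 3 semitones, a half step narrower than a major third, so the interval is minor.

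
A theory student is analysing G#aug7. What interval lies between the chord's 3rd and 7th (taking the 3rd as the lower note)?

diminished fifth

The chord tones of G#aug7 (G# augmented seventh) are G# B# D## F#.
3rd = B#; 7th = F#.
From B# to F#: 6 semitones over a fifth = diminished.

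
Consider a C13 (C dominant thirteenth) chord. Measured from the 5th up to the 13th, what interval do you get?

major 9th

The chord tones of C13 are C–E–G–B♭–D–A.
So we need the interval from G up to A.
From G to A is 14 semitones, exactly the major ninth.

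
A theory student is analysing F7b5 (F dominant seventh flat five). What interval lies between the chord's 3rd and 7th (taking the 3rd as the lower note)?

F dominant seventh flat five is spelled F, A, Cb, Eb.
So we need the interval from A up to Eb.
From A to Eb: 6 semitones over a fifth = diminished.
This 3–7 tritone is the characteristic tension at the heart of the dominant sound.

diminished fifth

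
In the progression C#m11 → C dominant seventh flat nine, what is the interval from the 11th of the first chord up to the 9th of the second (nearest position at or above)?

d6

C#m11 has F# as its 11th, and C dominant seventh flat nine has Db as its 9th.
F# up to Db is 7 semitones, a whole step narrower than a major sixth, so the interval is diminished.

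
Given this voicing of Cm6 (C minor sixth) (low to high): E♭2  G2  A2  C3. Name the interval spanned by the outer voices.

M6

The outer voices are E♭2 and C3.
E♭ up to C spans 6 letter names and 9 semitones — a major sixth.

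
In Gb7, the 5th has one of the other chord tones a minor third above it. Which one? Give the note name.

Gb dominant seventh: Gb-Bb-Db-Fb.
The 5th is Db. A minor third above Db is Fb.
Fb is the chord's 7th.

Fb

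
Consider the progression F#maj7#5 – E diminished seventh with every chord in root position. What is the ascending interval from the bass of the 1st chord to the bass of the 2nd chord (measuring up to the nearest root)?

minor seventh

The roots are F# and E.
From F# to E: 10 semitones over a seventh = minor.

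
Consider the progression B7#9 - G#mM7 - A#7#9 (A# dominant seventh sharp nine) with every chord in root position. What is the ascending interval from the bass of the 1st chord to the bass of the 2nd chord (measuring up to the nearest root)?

major sixth

The roots are B and G#.
B up to G# spans 6 letter names and 9 semitones — a major sixth.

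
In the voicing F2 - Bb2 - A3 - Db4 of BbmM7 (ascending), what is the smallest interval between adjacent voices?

Adjacent intervals: F2→Bb2 = perfect fourth; Bb2→A3 = major seventh; A3→Db4 = diminished fourth.
The smallest is A3 to Db4, a diminished fourth (4 semitones).

diminished fourth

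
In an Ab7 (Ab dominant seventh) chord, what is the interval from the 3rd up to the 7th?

diminished 5th

Spelling the chord: Ab–C–Eb–Gb.
That puts C below Gb.
From C to Gb: 6 semitones over a fifth = diminished.
This 3–7 tritone is the characteristic tension at the heart of the dominant sound.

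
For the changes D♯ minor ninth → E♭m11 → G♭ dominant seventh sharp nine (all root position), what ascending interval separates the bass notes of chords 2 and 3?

minor third

The roots are E♭ and G♭.
3 letter names make it a third; at 3 semitones (a half step narrower than major) the quality is minor.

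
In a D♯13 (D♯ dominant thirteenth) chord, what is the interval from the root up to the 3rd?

major 3rd

D♯13: D♯-F𝄪-A♯-C♯-E♯-B♯.
So we need the interval from D♯ up to F𝄪.
D♯ up to F𝄪 spans 3 letter names and 4 semitones — a major third.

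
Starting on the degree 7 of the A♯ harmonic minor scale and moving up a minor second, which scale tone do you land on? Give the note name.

A#

The scale is A♯ B♯ C♯ D♯ E♯ F♯ G𝄪.
The degree 7 is G𝄪; a minor second above that is A♯ — scale degree 1.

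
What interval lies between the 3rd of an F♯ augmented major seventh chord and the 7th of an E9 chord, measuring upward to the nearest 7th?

diminished 4th

F♯ augmented major seventh has A♯ as its 3rd, and E9 has D as its 7th.
A♯ up to D is 4 semitones, a half step narrower than a perfect fourth, so the interval is diminished.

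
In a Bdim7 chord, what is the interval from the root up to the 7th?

diminished seventh

The chord tones of Bdim7 are B, D, F, Ab.
That puts B below Ab.
From B to Ab: 9 semitones over a seventh = diminished.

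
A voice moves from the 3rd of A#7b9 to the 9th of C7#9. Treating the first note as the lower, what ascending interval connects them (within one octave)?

The 3rd of A#7b9 is C##; the 9th of C7#9 is D#.
2 letter names make it a second; at 1 semitone (a half step narrower than major) the quality is minor.

minor second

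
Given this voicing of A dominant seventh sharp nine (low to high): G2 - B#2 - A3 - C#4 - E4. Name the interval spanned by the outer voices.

The outer voices are G2 and E4.
From G to E is 21 semitones, exactly the major thirteenth.

major thirteenth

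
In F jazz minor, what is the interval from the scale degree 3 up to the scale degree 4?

major second

F melodic minor: F G Ab Bb C D E.
So we need the interval from Ab up to Bb.
From Ab to Bb is 2 semitones, exactly the major second.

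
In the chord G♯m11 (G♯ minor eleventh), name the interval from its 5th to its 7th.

minor third

G♯m11: G♯, B, D♯, F♯, A♯, C♯.
5th = D♯; 7th = F♯.
3 letter names make it a third; at 3 semitones (a half step narrower than major) the quality is minor.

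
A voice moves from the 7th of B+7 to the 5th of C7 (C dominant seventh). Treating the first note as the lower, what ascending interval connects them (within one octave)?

B+7 has A as its 7th, and C7 (C dominant seventh) has G as its 5th.
A up to G is 10 semitones, a half step narrower than a major seventh, so the interval is minor.

minor seventh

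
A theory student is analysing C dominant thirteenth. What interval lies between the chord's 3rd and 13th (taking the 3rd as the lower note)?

perfect 11th

C dominant thirteenth is spelled C E G Bb D A.
The 3rd is E and the 13th is A.
Counting 11 letters and 17 half steps from E gives a perfect eleventh.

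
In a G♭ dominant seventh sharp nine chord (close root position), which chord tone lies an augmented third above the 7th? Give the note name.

The chord tones of G♭7#9 are G♭-B♭-D♭-F♭-A.
The 7th is F♭. An augmented third above F♭ is A.
A is the chord's 9th.

A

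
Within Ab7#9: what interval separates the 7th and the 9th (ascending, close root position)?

augmented 3rd

Ab7#9: Ab, C, Eb, Gb, B.
That puts Gb below B.
From Gb to B: 5 semitones over a third = augmented.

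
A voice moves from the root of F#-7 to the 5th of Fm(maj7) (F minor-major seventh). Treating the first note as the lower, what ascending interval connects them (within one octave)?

F#-7 has F# as its root, and Fm(maj7) (F minor-major seventh) has C as its 5th.
From F# to C: 6 semitones over a fifth = diminished.

diminished 5th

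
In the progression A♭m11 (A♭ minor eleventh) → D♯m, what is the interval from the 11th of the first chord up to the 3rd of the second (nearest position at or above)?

The 11th of A♭m11 (A♭ minor eleventh) is D♭; the 3rd of D♯m is F♯.
From D♭ to F♯: 5 semitones over a third = augmented.

augmented 3rd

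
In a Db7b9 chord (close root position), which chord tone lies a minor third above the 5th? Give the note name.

Cb

Spelling the chord: Db, F, Ab, Cb, Ebb.
The 5th is Ab. A minor third above Ab is Cb.
Cb is the chord's 7th.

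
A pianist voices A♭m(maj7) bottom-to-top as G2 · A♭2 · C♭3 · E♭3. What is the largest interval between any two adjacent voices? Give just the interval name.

Adjacent intervals: G2→A♭2 = minor second; A♭2→C♭3 = minor third; C♭3→E♭3 = major third.
The largest is C♭3 to E♭3, a major third (4 semitones).

M3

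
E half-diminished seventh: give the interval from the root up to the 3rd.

Eø7 (E half-diminished seventh) is spelled E, G, B♭, D.
So we need the interval from E up to G.
From E to G: 3 semitones over a third = minor.

m3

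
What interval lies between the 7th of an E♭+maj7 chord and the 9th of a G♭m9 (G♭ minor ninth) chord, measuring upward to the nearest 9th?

The 7th of E♭+maj7 is D; the 9th of G♭m9 (G♭ minor ninth) is A♭.
5 letter names make it a fifth; at 6 semitones (a half step narrower than perfect) the quality is diminished.

diminished fifth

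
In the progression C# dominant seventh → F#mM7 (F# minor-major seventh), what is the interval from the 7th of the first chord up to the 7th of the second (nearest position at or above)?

The 7th of C# dominant seventh is B; the 7th of F#mM7 (F# minor-major seventh) is E#.
From B to E#: 6 semitones over a fourth = augmented.

augmented fourth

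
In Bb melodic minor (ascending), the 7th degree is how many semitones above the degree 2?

The scale is Bb C Db Eb F G A.
C up to A is a major sixth — 9 semitones.

9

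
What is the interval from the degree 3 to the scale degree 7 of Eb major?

The scale runs Eb F G Ab Bb C D.
That puts G below D.
From G to D is 7 semitones, exactly the perfect fifth.

perfect fifth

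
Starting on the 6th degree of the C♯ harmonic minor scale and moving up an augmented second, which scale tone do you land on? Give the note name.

B#

The scale is C♯ D♯ E F♯ G♯ A B♯.
The 6th degree is A; an augmented second above that is B♯ — scale degree 7.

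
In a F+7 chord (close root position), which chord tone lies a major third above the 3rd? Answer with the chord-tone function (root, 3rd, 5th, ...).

5th

Faug7 (F augmented seventh) is spelled F–A–C#–Eb.
The 3rd is A. A major third above A is C#.
C# is the chord's 5th.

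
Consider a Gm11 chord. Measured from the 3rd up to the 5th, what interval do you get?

The chord tones of Gm11 (G minor eleventh) are G–Bb–D–F–A–C.
3rd = Bb; 5th = D.
Bb up to D spans 3 letter names and 4 semitones — a major third.

major 3rd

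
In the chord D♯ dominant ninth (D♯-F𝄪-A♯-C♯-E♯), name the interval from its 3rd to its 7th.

That puts F𝄪 below C♯.
F𝄪 up to C♯ is 6 semitones, a half step narrower than a perfect fifth, so the interval is diminished.
That tritone between 3rd and 7th is what gives the dominant seventh its pull toward resolution.

diminished fifth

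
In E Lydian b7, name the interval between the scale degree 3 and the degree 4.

major second

The scale runs E F# G# A# B C# D.
That puts G# below A#.
From G# to A# is 2 semitones, exactly the major second.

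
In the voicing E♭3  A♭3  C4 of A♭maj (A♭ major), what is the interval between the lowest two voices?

perfect 4th

Those voices are E♭3 and A♭3.
From E♭ to A♭ is 5 semitones, exactly the perfect fourth.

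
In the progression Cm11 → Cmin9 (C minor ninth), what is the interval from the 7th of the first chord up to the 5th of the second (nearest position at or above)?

Cm11 has Bb as its 7th, and Cmin9 (C minor ninth) has G as its 5th.
From Bb to G is 9 semitones, exactly the major sixth.

major 6th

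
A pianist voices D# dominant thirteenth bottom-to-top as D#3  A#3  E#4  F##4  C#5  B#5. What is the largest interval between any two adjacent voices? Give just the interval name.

major seventh

Adjacent intervals: D#3→A#3 = perfect fifth; A#3→E#4 = perfect fifth; E#4→F##4 = major second; F##4→C#5 = diminished fifth; C#5→B#5 = major seventh.
The largest is C#5 to B#5, a major seventh (11 semitones).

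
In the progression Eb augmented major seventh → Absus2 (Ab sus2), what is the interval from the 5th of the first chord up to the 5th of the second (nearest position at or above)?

diminished fourth

Eb augmented major seventh has B as its 5th, and Absus2 (Ab sus2) has Eb as its 5th.
4 letter names make it a fourth; at 4 semitones (a half step narrower than perfect) the quality is diminished.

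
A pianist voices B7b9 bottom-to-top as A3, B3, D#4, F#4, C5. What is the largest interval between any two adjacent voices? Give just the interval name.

Adjacent intervals: A3→B3 = major second; B3→D#4 = major third; D#4→F#4 = minor third; F#4→C5 = diminished fifth.
The largest is F#4 to C5, a diminished fifth (6 semitones).

diminished fifth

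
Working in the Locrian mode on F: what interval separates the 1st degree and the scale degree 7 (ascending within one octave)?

minor seventh

F locrian: F G♭ A♭ B♭ C♭ D♭ E♭.
The 1st degree is F and the scale degree 7 is E♭.
From F to E♭: 10 semitones over a seventh = minor.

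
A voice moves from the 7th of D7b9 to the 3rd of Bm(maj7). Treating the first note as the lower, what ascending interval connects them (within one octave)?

major second

The 7th of D7b9 is C; the 3rd of Bm(maj7) is D.
C up to D spans 2 letter names and 2 semitones — a major second.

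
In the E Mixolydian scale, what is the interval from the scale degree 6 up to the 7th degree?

The scale runs E F# G# A B C# D.
The scale degree 6 is C# and the degree 7 is D.
From C# to D: 1 semitone over a second = minor.

minor 2nd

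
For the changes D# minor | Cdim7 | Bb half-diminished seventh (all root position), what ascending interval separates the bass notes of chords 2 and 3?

The roots are C and Bb.
From C to Bb: 10 semitones over a seventh = minor.

minor seventh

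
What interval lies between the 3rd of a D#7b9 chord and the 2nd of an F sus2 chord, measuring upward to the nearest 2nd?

diminished second

D#7b9 has F## as its 3rd, and F sus2 has G as its 2nd.
F## up to G is 0 semitones, a whole step narrower than a major second, so the interval is diminished.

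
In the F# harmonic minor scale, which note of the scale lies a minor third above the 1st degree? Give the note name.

The scale is F# G# A B C# D E#.
The 1st degree is F#; a minor third above that is A — scale degree 3.

A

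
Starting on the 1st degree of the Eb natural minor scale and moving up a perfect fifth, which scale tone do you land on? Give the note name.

The scale is Eb F Gb Ab Bb Cb Db.
The 1st degree is Eb; a perfect fifth above that is Bb — scale degree 5.

Bb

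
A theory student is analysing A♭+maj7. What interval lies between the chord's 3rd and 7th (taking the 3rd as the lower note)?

Spelling the chord: A♭ C E G.
That puts C below G.
C up to G spans 5 letter names and 7 semitones — a perfect fifth.

perfect fifth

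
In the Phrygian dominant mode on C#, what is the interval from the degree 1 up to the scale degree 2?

minor second

The scale runs C# D E# F# G# A B.
Degree 1 = C#; 2nd degree = D.
2 letter names make it a second; at 1 semitone (a half step narrower than major) the quality is minor.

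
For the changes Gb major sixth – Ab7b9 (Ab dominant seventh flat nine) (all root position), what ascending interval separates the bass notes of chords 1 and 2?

major second

The roots are Gb and Ab.
From Gb to Ab is 2 semitones, exactly the major second.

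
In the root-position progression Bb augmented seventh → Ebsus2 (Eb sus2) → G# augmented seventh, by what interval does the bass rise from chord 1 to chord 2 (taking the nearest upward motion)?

The roots are Bb and Eb.
Bb up to Eb spans 4 letter names and 5 semitones — a perfect fourth.

perfect fourth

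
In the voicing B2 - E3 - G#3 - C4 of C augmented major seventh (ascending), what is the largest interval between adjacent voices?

Adjacent intervals: B2→E3 = perfect fourth; E3→G#3 = major third; G#3→C4 = diminished fourth.
The largest is B2 to E3, a perfect fourth (5 semitones).

perfect 4th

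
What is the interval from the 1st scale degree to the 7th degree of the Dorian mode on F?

F dorian: F G A♭ B♭ C D E♭.
So we need the interval from F up to E♭.
From F to E♭: 10 semitones over a seventh = minor.

minor seventh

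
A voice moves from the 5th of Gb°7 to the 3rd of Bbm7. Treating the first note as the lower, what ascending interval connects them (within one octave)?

The 5th of Gb°7 is Dbb; the 3rd of Bbm7 is Db.
Dbb up to Db is 1 semitone, a half step wider than a perfect unison, so the interval is augmented.

augmented unison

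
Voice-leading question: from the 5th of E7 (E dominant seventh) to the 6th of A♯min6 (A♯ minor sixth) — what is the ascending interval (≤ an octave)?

augmented 5th

E7 (E dominant seventh) has B as its 5th, and A♯min6 (A♯ minor sixth) has F𝄪 as its 6th.
5 letter names make it a fifth; at 8 semitones (a half step wider than perfect) the quality is augmented.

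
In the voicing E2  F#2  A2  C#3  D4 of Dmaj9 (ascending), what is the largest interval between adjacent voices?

Adjacent intervals: E2→F#2 = major second; F#2→A2 = minor third; A2→C#3 = major third; C#3→D4 = minor ninth.
The largest is C#3 to D4, a minor ninth (13 semitones).

minor ninth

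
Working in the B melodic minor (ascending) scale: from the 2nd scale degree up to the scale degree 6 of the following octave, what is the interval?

P12

B melodic minor: B C# D E F# G# A#.
The 2nd scale degree is C# and the scale degree 6 (up an octave) is G#.
Counting 12 letters and 19 half steps from C# gives a perfect twelfth.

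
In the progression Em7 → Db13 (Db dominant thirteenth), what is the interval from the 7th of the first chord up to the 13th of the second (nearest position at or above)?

minor 6th

The 7th of Em7 is D; the 13th of Db13 (Db dominant thirteenth) is Bb.
6 letter names make it a sixth; at 8 semitones (a half step narrower than major) the quality is minor.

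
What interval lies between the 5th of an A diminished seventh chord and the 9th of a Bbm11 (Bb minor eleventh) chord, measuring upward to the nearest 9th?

M6

The 5th of A diminished seventh is Eb; the 9th of Bbm11 (Bb minor eleventh) is C.
Counting 6 letters and 9 half steps from Eb gives a major sixth.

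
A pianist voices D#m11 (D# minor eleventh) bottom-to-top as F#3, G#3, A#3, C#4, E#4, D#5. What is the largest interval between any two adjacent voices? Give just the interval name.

minor 7th

Adjacent intervals: F#3→G#3 = major second; G#3→A#3 = major second; A#3→C#4 = minor third; C#4→E#4 = major third; E#4→D#5 = minor seventh.
The largest is E#4 to D#5, a minor seventh (10 semitones).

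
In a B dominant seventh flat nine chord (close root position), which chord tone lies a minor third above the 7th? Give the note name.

B dominant seventh flat nine is spelled B–D♯–F♯–A–C.
The 7th is A. A minor third above A is C.
C is the chord's 9th.

C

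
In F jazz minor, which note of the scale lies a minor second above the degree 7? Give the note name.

F

The scale is F G Ab Bb C D E.
The degree 7 is E; a minor second above that is F — scale degree 1.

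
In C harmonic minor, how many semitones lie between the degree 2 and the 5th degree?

The scale is C D Eb F G Ab B.
D up to G is a perfect fourth — 5 semitones.

5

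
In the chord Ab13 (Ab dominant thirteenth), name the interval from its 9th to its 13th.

Ab13 (Ab dominant thirteenth): Ab–C–Eb–Gb–Bb–F.
The 9th is Bb and the 13th is F.
Counting 5 letters and 7 half steps from Bb gives a perfect fifth.

P5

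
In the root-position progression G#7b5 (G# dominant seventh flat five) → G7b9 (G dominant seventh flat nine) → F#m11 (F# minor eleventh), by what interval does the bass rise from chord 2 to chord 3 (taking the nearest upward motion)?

The roots are G and F#.
Counting 7 letters and 11 half steps from G gives a major seventh.

major seventh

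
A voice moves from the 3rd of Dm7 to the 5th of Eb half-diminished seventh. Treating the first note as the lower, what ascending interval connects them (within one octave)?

d4

The 3rd of Dm7 is F; the 5th of Eb half-diminished seventh is Bbb.
F up to Bbb is 4 semitones, a half step narrower than a perfect fourth, so the interval is diminished.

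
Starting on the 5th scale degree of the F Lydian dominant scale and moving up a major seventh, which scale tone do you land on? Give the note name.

B

The scale is F G A B C D Eb.
The 5th scale degree is C; a major seventh above that is B — scale degree 4.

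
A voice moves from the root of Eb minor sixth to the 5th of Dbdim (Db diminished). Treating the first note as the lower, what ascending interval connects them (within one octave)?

Eb minor sixth has Eb as its root, and Dbdim (Db diminished) has Abb as its 5th.
Eb up to Abb is 4 semitones, a half step narrower than a perfect fourth, so the interval is diminished.

d4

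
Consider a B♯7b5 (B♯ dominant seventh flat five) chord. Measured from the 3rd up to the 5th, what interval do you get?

B♯7b5: B♯–D𝄪–F♯–A♯.
That puts D𝄪 below F♯.
From D𝄪 to F♯: 2 semitones over a third = diminished.

d3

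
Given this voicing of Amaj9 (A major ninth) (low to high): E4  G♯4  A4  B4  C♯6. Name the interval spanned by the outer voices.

The outer voices are E4 and C♯6.
From E to C♯ is 21 semitones, exactly the major thirteenth.

major thirteenth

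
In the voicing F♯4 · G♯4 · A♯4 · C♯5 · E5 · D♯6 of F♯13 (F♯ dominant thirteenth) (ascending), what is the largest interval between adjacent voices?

Adjacent intervals: F♯4→G♯4 = major second; G♯4→A♯4 = major second; A♯4→C♯5 = minor third; C♯5→E5 = minor third; E5→D♯6 = major seventh.
The largest is E5 to D♯6, a major seventh (11 semitones).

major seventh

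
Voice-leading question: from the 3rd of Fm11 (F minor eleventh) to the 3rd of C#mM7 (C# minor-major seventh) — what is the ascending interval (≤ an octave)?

The 3rd of Fm11 (F minor eleventh) is Ab; the 3rd of C#mM7 (C# minor-major seventh) is E.
From Ab to E: 8 semitones over a fifth = augmented.

augmented fifth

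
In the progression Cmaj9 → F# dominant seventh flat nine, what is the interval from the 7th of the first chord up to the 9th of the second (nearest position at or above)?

minor 6th

The 7th of Cmaj9 is B; the 9th of F# dominant seventh flat nine is G.
B up to G is 8 semitones, a half step narrower than a major sixth, so the interval is minor.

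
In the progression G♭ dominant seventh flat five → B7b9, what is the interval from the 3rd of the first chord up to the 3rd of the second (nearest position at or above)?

augmented 3rd

The 3rd of G♭ dominant seventh flat five is B♭; the 3rd of B7b9 is D♯.
From B♭ to D♯: 5 semitones over a third = augmented.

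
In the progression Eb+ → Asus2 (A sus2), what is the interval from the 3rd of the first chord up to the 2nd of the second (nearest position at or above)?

M3

The 3rd of Eb+ is G; the 2nd of Asus2 (A sus2) is B.
Counting 3 letters and 4 half steps from G gives a major third.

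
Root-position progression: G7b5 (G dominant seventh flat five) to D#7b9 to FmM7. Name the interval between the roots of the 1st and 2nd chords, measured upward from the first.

augmented 5th

The roots are G and D#.
From G to D#: 8 semitones over a fifth = augmented.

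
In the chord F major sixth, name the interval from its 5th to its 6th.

F6 (F major sixth) is spelled F, A, C, D.
The 5th is C and the 6th is D.
Counting 2 letters and 2 half steps from C gives a major second.

major second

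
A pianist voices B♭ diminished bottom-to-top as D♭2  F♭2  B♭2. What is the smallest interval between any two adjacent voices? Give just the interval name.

m3

Adjacent intervals: D♭2→F♭2 = minor third; F♭2→B♭2 = augmented fourth.
The smallest is D♭2 to F♭2, a minor third (3 semitones).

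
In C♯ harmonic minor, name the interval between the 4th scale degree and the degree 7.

augmented fourth

The scale runs C♯ D♯ E F♯ G♯ A B♯.
So we need the interval from F♯ up to B♯.
F♯ up to B♯ is 6 semitones, a half step wider than a perfect fourth, so the interval is augmented.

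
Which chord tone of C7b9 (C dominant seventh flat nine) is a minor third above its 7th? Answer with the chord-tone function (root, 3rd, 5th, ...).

9th

C7b9: C-E-G-B♭-D♭.
The 7th is B♭. A minor third above B♭ is D♭.
D♭ is the chord's 9th.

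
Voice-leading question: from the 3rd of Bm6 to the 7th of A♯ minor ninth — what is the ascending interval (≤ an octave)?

augmented 4th

Bm6 has D as its 3rd, and A♯ minor ninth has G♯ as its 7th.
D up to G♯ is 6 semitones, a half step wider than a perfect fourth, so the interval is augmented.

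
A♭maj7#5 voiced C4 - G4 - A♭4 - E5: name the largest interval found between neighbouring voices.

augmented fifth

Adjacent intervals: C4→G4 = perfect fifth; G4→A♭4 = minor second; A♭4→E5 = augmented fifth.
The largest is A♭4 to E5, an augmented fifth (8 semitones).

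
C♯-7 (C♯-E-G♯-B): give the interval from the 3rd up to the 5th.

major third

The 3rd is E and the 5th is G♯.
Counting 3 letters and 4 half steps from E gives a major third.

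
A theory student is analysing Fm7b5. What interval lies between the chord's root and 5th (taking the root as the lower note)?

d5

The chord tones of Fø (F half-diminished seventh) are F, Ab, Cb, Eb.
The root is F and the 5th is Cb.
From F to Cb: 6 semitones over a fifth = diminished.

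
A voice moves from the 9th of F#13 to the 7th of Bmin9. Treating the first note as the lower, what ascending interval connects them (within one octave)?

The 9th of F#13 is G#; the 7th of Bmin9 is A.
From G# to A: 1 semitone over a second = minor.

minor 2nd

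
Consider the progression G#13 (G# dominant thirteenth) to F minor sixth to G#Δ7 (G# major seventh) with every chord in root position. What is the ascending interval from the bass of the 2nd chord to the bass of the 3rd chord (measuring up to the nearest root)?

The roots are F and G#.
From F to G#: 3 semitones over a second = augmented.

augmented second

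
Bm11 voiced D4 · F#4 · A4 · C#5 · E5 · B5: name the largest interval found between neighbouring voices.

P5

Adjacent intervals: D4→F#4 = major third; F#4→A4 = minor third; A4→C#5 = major third; C#5→E5 = minor third; E5→B5 = perfect fifth.
The largest is E5 to B5, a perfect fifth (7 semitones).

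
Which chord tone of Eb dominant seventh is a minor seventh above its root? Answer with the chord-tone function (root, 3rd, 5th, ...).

7th

The chord tones of Eb7 (Eb dominant seventh) are Eb G Bb Db.
The root is Eb. A minor seventh above Eb is Db.
Db is the chord's 7th.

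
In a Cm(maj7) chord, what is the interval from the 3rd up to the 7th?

Spelling the chord: C–E♭–G–B.
3rd = E♭; 7th = B.
5 letter names make it a fifth; at 8 semitones (a half step wider than perfect) the quality is augmented.

A5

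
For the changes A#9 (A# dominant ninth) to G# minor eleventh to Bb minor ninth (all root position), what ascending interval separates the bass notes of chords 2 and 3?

diminished third

The roots are G# and Bb.
G# up to Bb is 2 semitones, a whole step narrower than a major third, so the interval is diminished.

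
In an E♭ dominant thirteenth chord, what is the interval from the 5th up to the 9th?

perfect 5th

The chord tones of E♭13 are E♭, G, B♭, D♭, F, C.
That puts B♭ below F.
Counting 5 letters and 7 half steps from B♭ gives a perfect fifth.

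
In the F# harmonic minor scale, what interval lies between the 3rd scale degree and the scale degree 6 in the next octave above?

perfect eleventh

Spelling the F# harmonic minor scale: F# G# A B C# D E#.
That puts A below D.
A up to D spans 11 letter names and 17 semitones — a perfect eleventh.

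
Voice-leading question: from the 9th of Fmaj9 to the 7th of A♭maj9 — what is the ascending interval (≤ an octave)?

perfect 1st

The 9th of Fmaj9 is G; the 7th of A♭maj9 is G.
Counting 1 letters and 0 half steps from G gives a perfect unison.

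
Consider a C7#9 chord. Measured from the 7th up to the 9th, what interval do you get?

augmented third

C7#9 (C dominant seventh sharp nine): C E G B♭ D♯.
That puts B♭ below D♯.
From B♭ to D♯: 5 semitones over a third = augmented.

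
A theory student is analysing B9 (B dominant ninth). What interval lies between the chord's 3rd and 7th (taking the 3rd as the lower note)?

diminished 5th

B9: B-D#-F#-A-C#.
That puts D# below A.
From D# to A: 6 semitones over a fifth = diminished.
This 3–7 tritone is the characteristic tension at the heart of the dominant sound.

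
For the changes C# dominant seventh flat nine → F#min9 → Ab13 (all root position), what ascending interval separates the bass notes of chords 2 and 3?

d3

The roots are F# and Ab.
F# up to Ab is 2 semitones, a whole step narrower than a major third, so the interval is diminished.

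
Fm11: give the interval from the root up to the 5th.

P5

Fm11: F–A♭–C–E♭–G–B♭.
Root = F; 5th = C.
Counting 5 letters and 7 half steps from F gives a perfect fifth.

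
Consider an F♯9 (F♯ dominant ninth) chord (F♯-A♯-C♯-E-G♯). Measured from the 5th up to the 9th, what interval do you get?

So we need the interval from C♯ up to G♯.
From C♯ to G♯ is 7 semitones, exactly the perfect fifth.

perfect fifth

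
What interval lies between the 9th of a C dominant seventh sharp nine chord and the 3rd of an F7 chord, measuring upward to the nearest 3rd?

diminished fifth

The 9th of C dominant seventh sharp nine is D♯; the 3rd of F7 is A.
5 letter names make it a fifth; at 6 semitones (a half step narrower than perfect) the quality is diminished.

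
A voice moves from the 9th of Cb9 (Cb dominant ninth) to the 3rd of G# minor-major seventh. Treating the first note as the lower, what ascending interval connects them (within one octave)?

Cb9 (Cb dominant ninth) has Db as its 9th, and G# minor-major seventh has B as its 3rd.
From Db to B: 10 semitones over a sixth = augmented.

A6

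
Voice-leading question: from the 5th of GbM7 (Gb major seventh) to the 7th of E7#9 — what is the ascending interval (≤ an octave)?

The 5th of GbM7 (Gb major seventh) is Db; the 7th of E7#9 is D.
1 letter names make it a unison; at 1 semitone (a half step wider than perfect) the quality is augmented.

augmented unison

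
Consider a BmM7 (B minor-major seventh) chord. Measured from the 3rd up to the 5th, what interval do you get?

major third

Bm(maj7) (B minor-major seventh): B D F# A#.
The 3rd is D and the 5th is F#.
D up to F# spans 3 letter names and 4 semitones — a major third.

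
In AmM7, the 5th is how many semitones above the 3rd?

4

The chord tones of AmM7 (A minor-major seventh) are A C E G#.
C to E is a major third: 4 semitones.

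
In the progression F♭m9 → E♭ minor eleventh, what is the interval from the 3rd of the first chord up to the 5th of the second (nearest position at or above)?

A2

F♭m9 has A𝄫 as its 3rd, and E♭ minor eleventh has B♭ as its 5th.
From A𝄫 to B♭: 3 semitones over a second = augmented.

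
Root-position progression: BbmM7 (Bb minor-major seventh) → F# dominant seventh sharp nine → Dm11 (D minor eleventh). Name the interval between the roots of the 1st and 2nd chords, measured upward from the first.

The roots are Bb and F#.
Bb up to F# is 8 semitones, a half step wider than a perfect fifth, so the interval is augmented.

augmented 5th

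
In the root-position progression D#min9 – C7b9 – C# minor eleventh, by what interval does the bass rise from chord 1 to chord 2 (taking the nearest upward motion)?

d7

The roots are D# and C.
7 letter names make it a seventh; at 9 semitones (a whole step narrower than major) the quality is diminished.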